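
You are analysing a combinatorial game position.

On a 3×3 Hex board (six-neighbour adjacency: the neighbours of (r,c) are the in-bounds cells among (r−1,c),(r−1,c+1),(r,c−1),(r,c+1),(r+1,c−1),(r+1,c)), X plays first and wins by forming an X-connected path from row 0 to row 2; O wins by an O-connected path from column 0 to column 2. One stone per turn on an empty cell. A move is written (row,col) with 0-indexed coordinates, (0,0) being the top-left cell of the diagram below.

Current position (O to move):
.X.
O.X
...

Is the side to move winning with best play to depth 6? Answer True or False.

O winning at [.X./O.X/...]: False

ply 1, O at .X./O.X/... | (0,0)=-1→OX./O.X/...*; (0,2)=-1→.XO/O.X/...; (1,1)=-1→.X./OOX/...; (2,0)=-1→.X./O.X/O..; (2,1)=-1→.X./O.X/.O.; (2,2)=-1→.X./O.X/..O
ply 2, X at OX./O.X/... | (0,2)=+1→OXX/O.X/...*; (1,1)=+1→OX./OXX/...; (2,0)=+1→OX./O.X/X..; (2,1)=+1→OX./O.X/.X.; (2,2)=+1→OX./O.X/..X
ply 3, O at OXX/O.X/... | (1,1)=-1→OXX/OOX/...*; (2,0)=-1→OXX/O.X/O..; (2,1)=-1→OXX/O.X/.O.; (2,2)=-1→OXX/O.X/..O
ply 4, X at OXX/OOX/... | (2,0)=+1→OXX/OOX/X..*; (2,1)=+1→OXX/OOX/.X.; (2,2)=+1→OXX/OOX/..X
ply 5, O at OXX/OOX/X.. | (2,1)=-1→OXX/OOX/XO.*; (2,2)=-1→OXX/OOX/X.O
ply 6, X at OXX/OOX/XO. | (2,2)=+1→OXX/OOX/XOX*
ply 7: OXX/OOX/XOX is terminal -1 (O); from .X./O.X/... depth 6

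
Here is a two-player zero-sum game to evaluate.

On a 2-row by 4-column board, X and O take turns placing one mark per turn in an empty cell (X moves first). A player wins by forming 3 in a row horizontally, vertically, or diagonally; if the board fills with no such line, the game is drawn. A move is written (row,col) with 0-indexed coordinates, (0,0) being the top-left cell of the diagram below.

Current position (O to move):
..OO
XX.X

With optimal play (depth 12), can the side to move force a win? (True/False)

O winning at [..OO/XX.X]: True

p1 O@[..OO/XX.X]: (0,0)[O.OO/XX.X]-1 (0,1)[.OOO/XX.X]+1* (1,2)[..OO/XXOX]+0
p2 X@[.OOO/XX.X] terminal -1; root [..OO/XX.X] d12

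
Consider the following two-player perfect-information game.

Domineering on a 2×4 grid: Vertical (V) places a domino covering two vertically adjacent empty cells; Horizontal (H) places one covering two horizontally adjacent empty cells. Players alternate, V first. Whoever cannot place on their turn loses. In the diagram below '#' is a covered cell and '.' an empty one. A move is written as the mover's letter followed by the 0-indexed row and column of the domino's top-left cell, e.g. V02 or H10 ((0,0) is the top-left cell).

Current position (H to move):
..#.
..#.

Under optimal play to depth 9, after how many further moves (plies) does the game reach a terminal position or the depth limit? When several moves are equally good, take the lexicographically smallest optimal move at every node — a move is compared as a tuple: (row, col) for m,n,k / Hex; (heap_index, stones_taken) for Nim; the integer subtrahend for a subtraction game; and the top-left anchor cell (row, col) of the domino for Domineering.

[..#./..#.] H move#1: H00:+1/###./..#.*, H10:+1/..#./###.
[###./..#.] V move#2: V03:-1/####/..##*
[####/..##] H move#3: H10:+1/####/####*
[####/####] end (terminal -1, V#4); searched ..#./..#. to 9

PV length from [..#./..#.]: 3 plies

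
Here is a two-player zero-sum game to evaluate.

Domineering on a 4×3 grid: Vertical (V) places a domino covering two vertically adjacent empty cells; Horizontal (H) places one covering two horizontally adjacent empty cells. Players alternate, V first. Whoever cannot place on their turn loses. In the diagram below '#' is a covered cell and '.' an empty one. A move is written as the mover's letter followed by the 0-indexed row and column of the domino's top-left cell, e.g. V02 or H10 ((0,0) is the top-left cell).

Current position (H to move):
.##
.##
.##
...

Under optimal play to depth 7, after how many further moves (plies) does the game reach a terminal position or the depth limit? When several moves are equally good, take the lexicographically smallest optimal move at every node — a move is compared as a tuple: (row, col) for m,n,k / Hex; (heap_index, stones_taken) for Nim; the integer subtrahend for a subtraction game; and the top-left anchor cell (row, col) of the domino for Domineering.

ply 1, H at .##/.##/.##/... | H30=-1→.##/.##/.##/##.*; H31=-1→.##/.##/.##/.##
ply 2, V at .##/.##/.##/##. | V00=+1→###/###/.##/##.*; V10=+1→.##/###/###/##.
ply 3: ###/###/.##/##. is terminal -1 (H); from .##/.##/.##/... depth 7

PV length from [.##/.##/.##/...]: 2 plies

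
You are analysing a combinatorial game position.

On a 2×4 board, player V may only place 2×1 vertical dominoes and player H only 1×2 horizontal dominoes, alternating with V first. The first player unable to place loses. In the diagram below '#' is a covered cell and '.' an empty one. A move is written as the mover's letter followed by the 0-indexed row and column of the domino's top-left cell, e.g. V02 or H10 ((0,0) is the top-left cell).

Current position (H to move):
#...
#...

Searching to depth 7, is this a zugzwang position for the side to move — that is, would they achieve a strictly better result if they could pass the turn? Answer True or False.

zugzwang(#.../#..., H) = False

ply 1, H at #.../#... | H01=+1→###./#...*; H02=+1→#.##/#...; H11=+1→#.../###.; H12=+1→#.../#.##
ply 2, V at ###./#... | V03=-1→####/#..#*
ply 3, H at ####/#..# | H11=+1→####/####*
ply 4: ####/#### is terminal -1 (V); from #.../#... depth 7
suppose H passes — search the same position with V to move:
pass> ply 1, V at #.../#... | V01=-1→##../##..; V02=+1→#.#./#.#.*; V03=-1→#..#/#..#
pass> ply 2: #.#./#.#. is terminal -1 (H); from #.../#... depth 7
for H: play +1, pass -1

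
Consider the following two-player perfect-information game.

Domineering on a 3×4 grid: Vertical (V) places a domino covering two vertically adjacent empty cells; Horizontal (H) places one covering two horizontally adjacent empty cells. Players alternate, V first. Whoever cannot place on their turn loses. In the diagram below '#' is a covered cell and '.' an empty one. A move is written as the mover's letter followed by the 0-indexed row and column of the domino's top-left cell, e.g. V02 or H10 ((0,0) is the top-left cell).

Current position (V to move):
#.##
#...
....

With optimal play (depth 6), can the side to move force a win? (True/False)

V winning at [#.##/#.../....]: True

[#.##/#.../....] V move#1: V01:-1/####/##../...., V11:-1/#.##/##../.#.., V12:+1/#.##/#.#./..#.*, V13:-1/#.##/#..#/...#
[#.##/#.#./..#.] H move#2: H20:-1/#.##/#.#./###.*
[#.##/#.#./###.] V move#3: V01:+1/####/###./###.*, V13:+1/#.##/#.##/####
[####/###./###.] end (terminal -1, H#4); searched #.##/#.../.... to 6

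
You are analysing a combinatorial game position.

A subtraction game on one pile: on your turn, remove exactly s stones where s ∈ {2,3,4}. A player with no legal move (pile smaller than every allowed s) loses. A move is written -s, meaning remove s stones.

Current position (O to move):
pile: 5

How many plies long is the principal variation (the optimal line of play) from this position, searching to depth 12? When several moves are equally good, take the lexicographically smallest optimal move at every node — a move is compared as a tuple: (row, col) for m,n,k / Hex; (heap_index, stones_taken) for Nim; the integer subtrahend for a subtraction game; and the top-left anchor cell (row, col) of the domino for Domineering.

PV length from [5]: 1 ply

ply 1, O at 5 | -2=-1→3; -3=-1→2; -4=+1→1*
ply 2: 1 is terminal -1 (X); from 5 depth 12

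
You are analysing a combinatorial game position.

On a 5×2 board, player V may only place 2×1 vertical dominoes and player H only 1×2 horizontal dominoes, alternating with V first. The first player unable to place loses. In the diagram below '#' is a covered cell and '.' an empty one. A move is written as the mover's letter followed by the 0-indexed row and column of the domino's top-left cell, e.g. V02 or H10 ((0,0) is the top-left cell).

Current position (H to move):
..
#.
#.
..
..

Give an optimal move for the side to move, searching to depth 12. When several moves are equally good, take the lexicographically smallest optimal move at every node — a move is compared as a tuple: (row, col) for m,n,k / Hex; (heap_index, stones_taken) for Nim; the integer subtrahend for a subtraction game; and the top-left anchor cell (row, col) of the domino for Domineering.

H's best at [../#./#./../..]: H30

p1 H@[../#./#./../..]: H00[##/#./#./../..]-1 H30[../#./#./##/..]+1* H40[../#./#./../##]+1
p2 V@[../#./#./##/..]: V01[.#/##/#./##/..]-1* V11[../##/##/##/..]-1
p3 H@[.#/##/#./##/..]: H40[.#/##/#./##/##]+1*
p4 V@[.#/##/#./##/##] terminal -1; root [../#./#./../..] d12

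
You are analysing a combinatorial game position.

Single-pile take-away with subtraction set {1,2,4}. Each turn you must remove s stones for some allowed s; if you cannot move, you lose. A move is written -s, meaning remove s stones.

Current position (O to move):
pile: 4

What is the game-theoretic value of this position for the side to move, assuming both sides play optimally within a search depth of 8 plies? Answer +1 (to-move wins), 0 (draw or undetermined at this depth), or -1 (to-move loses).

p1 O@[4]: -1[3]+1* -2[2]-1 -4[0]+1
p2 X@[3]: -1[2]-1* -2[1]-1
p3 O@[2]: -1[1]-1 -2[0]+1*
p4 X@[0] terminal -1; root [4] d8

value(4, O) = +1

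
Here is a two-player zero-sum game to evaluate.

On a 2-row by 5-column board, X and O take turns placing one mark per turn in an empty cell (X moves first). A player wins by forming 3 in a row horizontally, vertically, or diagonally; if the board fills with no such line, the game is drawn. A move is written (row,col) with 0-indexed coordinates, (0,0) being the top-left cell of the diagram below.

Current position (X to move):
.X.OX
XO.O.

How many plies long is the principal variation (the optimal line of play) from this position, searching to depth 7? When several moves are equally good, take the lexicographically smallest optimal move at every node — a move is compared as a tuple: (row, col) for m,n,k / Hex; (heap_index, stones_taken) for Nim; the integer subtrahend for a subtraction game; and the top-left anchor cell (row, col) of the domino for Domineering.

PV length from [.X.OX/XO.O.]: 4 plies

ply 1, X at .X.OX/XO.O. | (0,0)=-1→XX.OX/XO.O.; (0,2)=-1→.XXOX/XO.O.; (1,2)=+0→.X.OX/XOXO.*; (1,4)=-1→.X.OX/XO.OX
ply 2, O at .X.OX/XOXO. | (0,0)=+0→OX.OX/XOXO.*; (0,2)=+0→.XOOX/XOXO.; (1,4)=+0→.X.OX/XOXOO
ply 3, X at OX.OX/XOXO. | (0,2)=+0→OXXOX/XOXO.*; (1,4)=+0→OX.OX/XOXOX
ply 4, O at OXXOX/XOXO. | (1,4)=+0→OXXOX/XOXOO*
ply 5: OXXOX/XOXOO is terminal +0 (X); from .X.OX/XO.O. depth 7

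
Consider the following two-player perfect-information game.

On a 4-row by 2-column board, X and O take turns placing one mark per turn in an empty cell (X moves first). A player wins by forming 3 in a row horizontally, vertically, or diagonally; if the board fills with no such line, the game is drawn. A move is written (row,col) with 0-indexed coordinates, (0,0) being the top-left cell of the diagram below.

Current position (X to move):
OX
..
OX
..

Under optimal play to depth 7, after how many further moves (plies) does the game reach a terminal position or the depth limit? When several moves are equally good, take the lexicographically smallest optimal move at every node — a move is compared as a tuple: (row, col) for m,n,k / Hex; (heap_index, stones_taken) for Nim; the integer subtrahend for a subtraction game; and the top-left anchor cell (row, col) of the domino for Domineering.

[OX/../OX/..] X move#1: (1,0):+0/OX/X./OX/.., (1,1):+1/OX/.X/OX/..*, (3,0):-1/OX/../OX/X., (3,1):-1/OX/../OX/.X
[OX/.X/OX/..] end (terminal -1, O#2); searched OX/../OX/.. to 7

PV length from [OX/../OX/..]: 1 ply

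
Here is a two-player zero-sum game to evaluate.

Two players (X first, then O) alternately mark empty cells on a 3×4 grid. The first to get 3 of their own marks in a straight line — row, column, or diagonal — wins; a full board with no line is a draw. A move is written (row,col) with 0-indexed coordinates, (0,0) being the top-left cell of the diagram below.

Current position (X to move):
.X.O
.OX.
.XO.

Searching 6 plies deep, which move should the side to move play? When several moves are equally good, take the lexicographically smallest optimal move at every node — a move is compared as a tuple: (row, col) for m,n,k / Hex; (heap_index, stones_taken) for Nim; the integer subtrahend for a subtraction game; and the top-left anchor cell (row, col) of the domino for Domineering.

X's best at [.X.O/.OX./.XO.]: (0,0)

ply 1, X at .X.O/.OX./.XO. | (0,0)=+1→XX.O/.OX./.XO.*; (0,2)=-1→.XXO/.OX./.XO.; (1,0)=-1→.X.O/XOX./.XO.; (1,3)=-1→.X.O/.OXX/.XO.; (2,0)=-1→.X.O/.OX./XXO.; (2,3)=+1→.X.O/.OX./.XOX
ply 2, O at XX.O/.OX./.XO. | (0,2)=-1→XXOO/.OX./.XO.*; (1,0)=-1→XX.O/OOX./.XO.; (1,3)=-1→XX.O/.OXO/.XO.; (2,0)=-1→XX.O/.OX./OXO.; (2,3)=-1→XX.O/.OX./.XOO
ply 3, X at XXOO/.OX./.XO. | (1,0)=-1→XXOO/XOX./.XO.; (1,3)=-1→XXOO/.OXX/.XO.; (2,0)=+1→XXOO/.OX./XXO.*; (2,3)=+1→XXOO/.OX./.XOX
ply 4, O at XXOO/.OX./XXO. | (1,0)=-1→XXOO/OOX./XXO.*; (1,3)=-1→XXOO/.OXO/XXO.; (2,3)=-1→XXOO/.OX./XXOO
ply 5, X at XXOO/OOX./XXO. | (1,3)=+0→XXOO/OOXX/XXO.; (2,3)=+1→XXOO/OOX./XXOX*
ply 6: XXOO/OOX./XXOX is terminal -1 (O); from .X.O/.OX./.XO. depth 6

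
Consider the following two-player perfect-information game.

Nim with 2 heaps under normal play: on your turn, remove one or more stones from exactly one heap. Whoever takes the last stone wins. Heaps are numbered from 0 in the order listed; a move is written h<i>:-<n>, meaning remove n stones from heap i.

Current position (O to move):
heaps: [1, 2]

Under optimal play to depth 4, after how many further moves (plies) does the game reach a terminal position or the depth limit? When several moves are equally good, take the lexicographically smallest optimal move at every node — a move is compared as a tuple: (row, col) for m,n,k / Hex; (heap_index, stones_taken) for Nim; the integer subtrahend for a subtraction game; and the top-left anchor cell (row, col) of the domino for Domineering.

PV length from [(1,2)]: 3 plies

ply 1, O at (1,2) | h0:-1=-1→(0,2); h1:-1=+1→(1,1)*; h1:-2=-1→(1,0)
ply 2, X at (1,1) | h0:-1=-1→(0,1)*; h1:-1=-1→(1,0)
ply 3, O at (0,1) | h1:-1=+1→(0,0)*
ply 4: (0,0) is terminal -1 (X); from (1,2) depth 4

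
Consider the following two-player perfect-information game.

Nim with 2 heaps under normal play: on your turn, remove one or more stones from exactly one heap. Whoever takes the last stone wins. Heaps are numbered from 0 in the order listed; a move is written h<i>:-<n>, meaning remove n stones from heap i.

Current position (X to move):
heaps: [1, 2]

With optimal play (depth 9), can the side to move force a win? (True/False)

ply 1, X at (1,2) | h0:-1=-1→(0,2); h1:-1=+1→(1,1)*; h1:-2=-1→(1,0)
ply 2, O at (1,1) | h0:-1=-1→(0,1)*; h1:-1=-1→(1,0)
ply 3, X at (0,1) | h1:-1=+1→(0,0)*
ply 4: (0,0) is terminal -1 (O); from (1,2) depth 9

X winning at [(1,2)]: True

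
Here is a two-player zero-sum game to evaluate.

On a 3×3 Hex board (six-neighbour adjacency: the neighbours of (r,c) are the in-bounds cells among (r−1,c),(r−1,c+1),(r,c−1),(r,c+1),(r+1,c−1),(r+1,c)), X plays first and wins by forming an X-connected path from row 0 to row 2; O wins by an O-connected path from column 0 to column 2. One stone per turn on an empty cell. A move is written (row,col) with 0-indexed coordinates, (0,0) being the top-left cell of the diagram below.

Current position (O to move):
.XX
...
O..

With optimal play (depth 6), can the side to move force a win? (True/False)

ply 1, O at .XX/.../O.. | (0,0)=-1→OXX/.../O..; (1,0)=-1→.XX/O../O..; (1,1)=-1→.XX/.O./O..; (1,2)=+1→.XX/..O/O..*; (2,1)=+1→.XX/.../OO.; (2,2)=-1→.XX/.../O.O
ply 2, X at .XX/..O/O.. | (0,0)=-1→XXX/..O/O..*; (1,0)=-1→.XX/X.O/O..; (1,1)=-1→.XX/.XO/O..; (2,1)=-1→.XX/..O/OX.; (2,2)=-1→.XX/..O/O.X
ply 3, O at XXX/..O/O.. | (1,0)=+1→XXX/O.O/O..*; (1,1)=+1→XXX/.OO/O..; (2,1)=+1→XXX/..O/OO.; (2,2)=+1→XXX/..O/O.O
ply 4, X at XXX/O.O/O.. | (1,1)=-1→XXX/OXO/O..*; (2,1)=-1→XXX/O.O/OX.; (2,2)=-1→XXX/O.O/O.X
ply 5, O at XXX/OXO/O.. | (2,1)=+1→XXX/OXO/OO.*; (2,2)=-1→XXX/OXO/O.O
ply 6: XXX/OXO/OO. is terminal -1 (X); from .XX/.../O.. depth 6

O winning at [.XX/.../O..]: True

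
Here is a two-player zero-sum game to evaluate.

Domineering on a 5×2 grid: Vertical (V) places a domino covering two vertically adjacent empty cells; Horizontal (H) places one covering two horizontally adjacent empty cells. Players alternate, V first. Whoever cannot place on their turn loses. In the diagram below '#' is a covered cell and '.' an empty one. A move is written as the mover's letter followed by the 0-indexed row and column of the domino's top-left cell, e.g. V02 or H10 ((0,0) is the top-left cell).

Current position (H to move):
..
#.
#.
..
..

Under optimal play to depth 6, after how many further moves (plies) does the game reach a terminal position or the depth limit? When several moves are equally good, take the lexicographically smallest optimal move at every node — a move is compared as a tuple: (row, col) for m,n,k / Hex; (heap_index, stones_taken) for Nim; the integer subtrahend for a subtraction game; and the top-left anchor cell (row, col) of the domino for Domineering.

p1 H@[../#./#./../..]: H00[##/#./#./../..]-1 H30[../#./#./##/..]+1* H40[../#./#./../##]+1
p2 V@[../#./#./##/..]: V01[.#/##/#./##/..]-1* V11[../##/##/##/..]-1
p3 H@[.#/##/#./##/..]: H40[.#/##/#./##/##]+1*
p4 V@[.#/##/#./##/##] terminal -1; root [../#./#./../..] d6

PV length from [../#./#./../..]: 3 plies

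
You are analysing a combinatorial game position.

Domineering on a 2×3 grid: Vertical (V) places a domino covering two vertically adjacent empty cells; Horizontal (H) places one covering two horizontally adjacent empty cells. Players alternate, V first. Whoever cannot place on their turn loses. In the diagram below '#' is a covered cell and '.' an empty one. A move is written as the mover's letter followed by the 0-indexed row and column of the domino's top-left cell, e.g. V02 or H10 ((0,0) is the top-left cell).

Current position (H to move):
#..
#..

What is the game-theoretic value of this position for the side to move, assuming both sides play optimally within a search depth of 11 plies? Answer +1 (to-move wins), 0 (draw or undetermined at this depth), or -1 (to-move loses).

p1 H@[#../#..]: H01[###/#..]+1* H11[#../###]+1
p2 V@[###/#..] terminal -1; root [#../#..] d11

value(#../#.., H) = +1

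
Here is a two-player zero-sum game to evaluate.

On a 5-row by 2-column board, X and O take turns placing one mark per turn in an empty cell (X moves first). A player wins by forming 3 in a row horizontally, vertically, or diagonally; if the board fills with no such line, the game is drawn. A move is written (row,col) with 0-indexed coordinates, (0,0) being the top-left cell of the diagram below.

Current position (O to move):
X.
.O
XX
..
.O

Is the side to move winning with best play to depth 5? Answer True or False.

O winning at [X./.O/XX/../.O]: False

p1 O@[X./.O/XX/../.O]: (0,1)[XO/.O/XX/../.O]-1 (1,0)[X./OO/XX/../.O]+0* (3,0)[X./.O/XX/O./.O]-1 (3,1)[X./.O/XX/.O/.O]-1 (4,0)[X./.O/XX/../OO]-1
p2 X@[X./OO/XX/../.O]: (0,1)[XX/OO/XX/../.O]+0* (3,0)[X./OO/XX/X./.O]+0 (3,1)[X./OO/XX/.X/.O]+0 (4,0)[X./OO/XX/../XO]+0
p3 O@[XX/OO/XX/../.O]: (3,0)[XX/OO/XX/O./.O]+0* (3,1)[XX/OO/XX/.O/.O]+0 (4,0)[XX/OO/XX/../OO]+0
p4 X@[XX/OO/XX/O./.O]: (3,1)[XX/OO/XX/OX/.O]+0* (4,0)[XX/OO/XX/O./XO]+0
p5 O@[XX/OO/XX/OX/.O]: (4,0)[XX/OO/XX/OX/OO]+0*
p6 X@[XX/OO/XX/OX/OO] terminal +0; root [X./.O/XX/../.O] d5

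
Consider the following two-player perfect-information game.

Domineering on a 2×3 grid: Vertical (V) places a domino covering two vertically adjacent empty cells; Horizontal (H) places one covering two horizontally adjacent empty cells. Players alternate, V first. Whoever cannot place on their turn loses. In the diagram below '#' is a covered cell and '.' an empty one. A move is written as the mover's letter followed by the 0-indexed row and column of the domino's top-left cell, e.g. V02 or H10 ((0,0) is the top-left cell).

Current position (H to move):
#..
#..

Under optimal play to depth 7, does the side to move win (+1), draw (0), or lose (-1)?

[#../#..] H move#1: H01:+1/###/#..*, H11:+1/#../###
[###/#..] end (terminal -1, V#2); searched #../#.. to 7

value(#../#.., H) = +1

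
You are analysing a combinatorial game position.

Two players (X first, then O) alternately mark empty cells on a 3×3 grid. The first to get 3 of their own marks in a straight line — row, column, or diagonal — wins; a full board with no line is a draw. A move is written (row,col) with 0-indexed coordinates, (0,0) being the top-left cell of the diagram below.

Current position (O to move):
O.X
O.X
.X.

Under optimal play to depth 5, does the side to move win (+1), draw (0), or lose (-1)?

ply 1, O at O.X/O.X/.X. | (0,1)=-1→OOX/O.X/.X.; (1,1)=-1→O.X/OOX/.X.; (2,0)=+1→O.X/O.X/OX.*; (2,2)=+1→O.X/O.X/.XO
ply 2: O.X/O.X/OX. is terminal -1 (X); from O.X/O.X/.X. depth 5

value(O.X/O.X/.X., O) = +1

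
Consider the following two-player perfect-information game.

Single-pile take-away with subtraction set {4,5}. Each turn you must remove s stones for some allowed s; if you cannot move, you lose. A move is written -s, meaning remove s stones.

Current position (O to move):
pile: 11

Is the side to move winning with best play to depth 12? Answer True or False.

p1 O@[11]: -4[7]-1* -5[6]-1
p2 X@[7]: -4[3]+1* -5[2]+1
p3 O@[3] terminal -1; root [11] d12

O winning at [11]: False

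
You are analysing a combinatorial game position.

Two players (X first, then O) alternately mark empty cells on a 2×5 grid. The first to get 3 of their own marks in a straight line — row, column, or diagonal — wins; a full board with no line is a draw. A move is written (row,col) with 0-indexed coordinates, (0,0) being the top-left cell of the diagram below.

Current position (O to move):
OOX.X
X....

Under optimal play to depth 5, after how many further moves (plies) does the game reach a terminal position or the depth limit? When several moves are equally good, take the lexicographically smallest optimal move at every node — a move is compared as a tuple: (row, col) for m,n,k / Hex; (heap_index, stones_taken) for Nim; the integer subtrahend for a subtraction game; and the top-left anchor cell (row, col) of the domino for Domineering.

p1 O@[OOX.X/X....]: (0,3)[OOXOX/X....]+0* (1,1)[OOX.X/XO...]-1 (1,2)[OOX.X/X.O..]-1 (1,3)[OOX.X/X..O.]-1 (1,4)[OOX.X/X...O]-1
p2 X@[OOXOX/X....]: (1,1)[OOXOX/XX...]+0* (1,2)[OOXOX/X.X..]+0 (1,3)[OOXOX/X..X.]+0 (1,4)[OOXOX/X...X]+0
p3 O@[OOXOX/XX...]: (1,2)[OOXOX/XXO..]+0* (1,3)[OOXOX/XX.O.]-1 (1,4)[OOXOX/XX..O]-1
p4 X@[OOXOX/XXO..]: (1,3)[OOXOX/XXOX.]+0* (1,4)[OOXOX/XXO.X]+0
p5 O@[OOXOX/XXOX.]: (1,4)[OOXOX/XXOXO]+0*
p6 X@[OOXOX/XXOXO] terminal +0; root [OOX.X/X....] d5

PV length from [OOX.X/X....]: 5 plies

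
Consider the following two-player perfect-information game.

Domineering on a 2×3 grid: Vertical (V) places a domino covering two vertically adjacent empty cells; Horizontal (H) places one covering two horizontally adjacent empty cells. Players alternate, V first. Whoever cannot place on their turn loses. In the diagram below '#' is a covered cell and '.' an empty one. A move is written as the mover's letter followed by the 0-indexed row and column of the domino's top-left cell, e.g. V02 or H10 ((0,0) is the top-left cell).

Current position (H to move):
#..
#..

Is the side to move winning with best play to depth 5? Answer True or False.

ply 1, H at #../#.. | H01=+1→###/#..*; H11=+1→#../###
ply 2: ###/#.. is terminal -1 (V); from #../#.. depth 5

H winning at [#../#..]: True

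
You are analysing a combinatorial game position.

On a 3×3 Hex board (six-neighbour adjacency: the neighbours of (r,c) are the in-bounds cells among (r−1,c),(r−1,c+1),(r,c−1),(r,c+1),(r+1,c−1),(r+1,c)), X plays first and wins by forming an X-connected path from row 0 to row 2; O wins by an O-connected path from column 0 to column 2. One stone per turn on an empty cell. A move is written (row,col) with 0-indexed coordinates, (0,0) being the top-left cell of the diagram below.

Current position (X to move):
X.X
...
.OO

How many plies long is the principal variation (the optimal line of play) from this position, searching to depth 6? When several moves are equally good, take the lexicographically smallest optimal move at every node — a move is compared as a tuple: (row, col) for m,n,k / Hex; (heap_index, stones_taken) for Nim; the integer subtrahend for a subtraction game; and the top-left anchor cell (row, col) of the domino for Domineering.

PV length from [X.X/.../.OO]: 3 plies

p1 X@[X.X/.../.OO]: (0,1)[XXX/.../.OO]-1 (1,0)[X.X/X../.OO]-1 (1,1)[X.X/.X./.OO]-1 (1,2)[X.X/..X/.OO]-1 (2,0)[X.X/.../XOO]+1*
p2 O@[X.X/.../XOO]: (0,1)[XOX/.../XOO]-1* (1,0)[X.X/O../XOO]-1 (1,1)[X.X/.O./XOO]-1 (1,2)[X.X/..O/XOO]-1
p3 X@[XOX/.../XOO]: (1,0)[XOX/X../XOO]+1* (1,1)[XOX/.X./XOO]+1 (1,2)[XOX/..X/XOO]+1
p4 O@[XOX/X../XOO] terminal -1; root [X.X/.../.OO] d6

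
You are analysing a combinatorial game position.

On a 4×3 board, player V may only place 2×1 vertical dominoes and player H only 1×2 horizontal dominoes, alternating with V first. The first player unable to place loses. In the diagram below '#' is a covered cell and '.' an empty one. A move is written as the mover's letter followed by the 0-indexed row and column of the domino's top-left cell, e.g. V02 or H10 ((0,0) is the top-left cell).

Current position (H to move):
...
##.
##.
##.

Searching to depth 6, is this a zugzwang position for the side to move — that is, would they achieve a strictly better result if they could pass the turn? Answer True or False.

ply 1, H at .../##./##./##. | H00=-1→##./##./##./##.*; H01=-1→.##/##./##./##.
ply 2, V at ##./##./##./##. | V02=+1→###/###/##./##.*; V12=+1→##./###/###/##.; V22=+1→##./##./###/###
ply 3: ###/###/##./##. is terminal -1 (H); from .../##./##./##. depth 6
if H skipped the turn, V would face:
~ ply 1, V at .../##./##./##. | V02=+1→..#/###/##./##.*; V12=-1→.../###/###/##.; V22=-1→.../##./###/###
~ ply 2, H at ..#/###/##./##. | H00=-1→###/###/##./##.*
~ ply 3, V at ###/###/##./##. | V22=+1→###/###/###/###*
~ ply 4: ###/###/###/### is terminal -1 (H); from .../##./##./##. depth 6
compare (H): move=-1 vs pass=-1

zugzwang(.../##./##./##., H) = False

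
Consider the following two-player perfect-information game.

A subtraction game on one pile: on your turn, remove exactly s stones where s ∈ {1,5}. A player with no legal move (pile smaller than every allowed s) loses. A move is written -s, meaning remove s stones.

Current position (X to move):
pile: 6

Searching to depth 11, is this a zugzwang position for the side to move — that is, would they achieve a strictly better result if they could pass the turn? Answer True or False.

zugzwang(6, X) = True

[6] X move#1: -1:-1/5*, -5:-1/1
[5] O move#2: -1:+1/4*, -5:+1/0
[4] X move#3: -1:-1/3*
[3] O move#4: -1:+1/2*
[2] X move#5: -1:-1/1*
[1] O move#6: -1:+1/0*
[0] end (terminal -1, X#7); searched 6 to 11
if X skipped the turn, O would face:
~ [6] O move#1: -1:-1/5*, -5:-1/1
~ [5] X move#2: -1:+1/4*, -5:+1/0
~ [4] O move#3: -1:-1/3*
~ [3] X move#4: -1:+1/2*
~ [2] O move#5: -1:-1/1*
~ [1] X move#6: -1:+1/0*
~ [0] end (terminal -1, O#7); searched 6 to 11
compare (X): move=-1 vs pass=+1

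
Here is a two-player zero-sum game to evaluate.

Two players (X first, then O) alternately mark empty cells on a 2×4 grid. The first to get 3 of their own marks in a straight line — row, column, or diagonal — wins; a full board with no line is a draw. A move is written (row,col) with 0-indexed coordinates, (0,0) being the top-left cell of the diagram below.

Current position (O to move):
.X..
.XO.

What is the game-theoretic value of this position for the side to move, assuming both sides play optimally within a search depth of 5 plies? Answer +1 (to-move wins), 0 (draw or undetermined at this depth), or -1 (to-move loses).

[.X../.XO.] O move#1: (0,0):+0/OX../.XO.*, (0,2):+0/.XO./.XO., (0,3):+0/.X.O/.XO., (1,0):-1/.X../OXO., (1,3):-1/.X../.XOO
[OX../.XO.] X move#2: (0,2):+0/OXX./.XO.*, (0,3):+0/OX.X/.XO., (1,0):+0/OX../XXO., (1,3):+0/OX../.XOX
[OXX./.XO.] O move#3: (0,3):+0/OXXO/.XO.*, (1,0):-1/OXX./OXO., (1,3):-1/OXX./.XOO
[OXXO/.XO.] X move#4: (1,0):+0/OXXO/XXO.*, (1,3):+0/OXXO/.XOX
[OXXO/XXO.] O move#5: (1,3):+0/OXXO/XXOO*
[OXXO/XXOO] end (terminal +0, X#6); searched .X../.XO. to 5

value(.X../.XO., O) = 0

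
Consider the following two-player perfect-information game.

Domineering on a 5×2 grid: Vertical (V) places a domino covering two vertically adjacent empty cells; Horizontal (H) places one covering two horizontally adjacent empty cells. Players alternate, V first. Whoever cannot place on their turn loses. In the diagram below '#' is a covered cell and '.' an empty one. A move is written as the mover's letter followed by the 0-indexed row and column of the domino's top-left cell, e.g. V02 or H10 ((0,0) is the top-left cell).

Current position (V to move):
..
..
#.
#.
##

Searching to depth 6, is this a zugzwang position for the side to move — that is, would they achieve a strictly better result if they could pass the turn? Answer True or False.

ply 1, V at ../../#./#./## | V00=+1→#./#./#./#./##*; V01=+1→.#/.#/#./#./##; V11=-1→../.#/##/#./##; V21=-1→../../##/##/##
ply 2: #./#./#./#./## is terminal -1 (H); from ../../#./#./## depth 6
suppose V passes — search the same position with H to move:
pass> ply 1, H at ../../#./#./## | H00=-1→##/../#./#./##; H10=+1→../##/#./#./##*
pass> ply 2, V at ../##/#./#./## | V21=-1→../##/##/##/##*
pass> ply 3, H at ../##/##/##/## | H00=+1→##/##/##/##/##*
pass> ply 4: ##/##/##/##/## is terminal -1 (V); from ../../#./#./## depth 6
for V: play +1, pass -1

zugzwang(../../#./#./##, V) = False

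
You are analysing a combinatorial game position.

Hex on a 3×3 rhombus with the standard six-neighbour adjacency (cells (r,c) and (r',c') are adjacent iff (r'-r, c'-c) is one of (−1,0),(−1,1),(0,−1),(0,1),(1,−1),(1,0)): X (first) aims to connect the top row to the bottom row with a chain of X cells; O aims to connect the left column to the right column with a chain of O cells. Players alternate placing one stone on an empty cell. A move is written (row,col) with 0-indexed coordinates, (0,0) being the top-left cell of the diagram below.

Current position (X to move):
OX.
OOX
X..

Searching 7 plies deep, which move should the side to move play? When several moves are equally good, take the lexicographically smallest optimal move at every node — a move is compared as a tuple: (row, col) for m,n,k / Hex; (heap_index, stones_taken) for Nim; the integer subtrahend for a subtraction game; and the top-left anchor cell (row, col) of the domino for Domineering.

X's best at [OX./OOX/X..]: (0,2)

ply 1, X at OX./OOX/X.. | (0,2)=+1→OXX/OOX/X..*; (2,1)=-1→OX./OOX/XX.; (2,2)=-1→OX./OOX/X.X
ply 2, O at OXX/OOX/X.. | (2,1)=-1→OXX/OOX/XO.*; (2,2)=-1→OXX/OOX/X.O
ply 3, X at OXX/OOX/XO. | (2,2)=+1→OXX/OOX/XOX*
ply 4: OXX/OOX/XOX is terminal -1 (O); from OX./OOX/X.. depth 7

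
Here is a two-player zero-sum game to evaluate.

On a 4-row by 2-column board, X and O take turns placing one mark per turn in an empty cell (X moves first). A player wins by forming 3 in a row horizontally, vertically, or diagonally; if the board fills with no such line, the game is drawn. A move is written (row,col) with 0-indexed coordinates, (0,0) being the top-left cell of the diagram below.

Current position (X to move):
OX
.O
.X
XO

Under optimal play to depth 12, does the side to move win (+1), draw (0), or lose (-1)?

value(OX/.O/.X/XO, X) = 0

p1 X@[OX/.O/.X/XO]: (1,0)[OX/XO/.X/XO]+0* (2,0)[OX/.O/XX/XO]+0
p2 O@[OX/XO/.X/XO]: (2,0)[OX/XO/OX/XO]+0*
p3 X@[OX/XO/OX/XO] terminal +0; root [OX/.O/.X/XO] d12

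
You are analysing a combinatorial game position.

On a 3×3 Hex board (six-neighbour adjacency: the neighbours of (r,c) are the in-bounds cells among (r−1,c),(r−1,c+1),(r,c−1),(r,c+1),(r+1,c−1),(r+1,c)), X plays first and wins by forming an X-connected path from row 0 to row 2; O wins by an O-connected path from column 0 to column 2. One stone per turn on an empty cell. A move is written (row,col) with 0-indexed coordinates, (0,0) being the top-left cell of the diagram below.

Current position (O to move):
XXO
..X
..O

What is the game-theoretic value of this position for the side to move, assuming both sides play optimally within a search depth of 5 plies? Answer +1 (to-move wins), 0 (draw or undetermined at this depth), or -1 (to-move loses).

value(XXO/..X/..O, O) = +1

ply 1, O at XXO/..X/..O | (1,0)=-1→XXO/O.X/..O; (1,1)=+1→XXO/.OX/..O*; (2,0)=+1→XXO/..X/O.O; (2,1)=-1→XXO/..X/.OO
ply 2, X at XXO/.OX/..O | (1,0)=-1→XXO/XOX/..O*; (2,0)=-1→XXO/.OX/X.O; (2,1)=-1→XXO/.OX/.XO
ply 3, O at XXO/XOX/..O | (2,0)=+1→XXO/XOX/O.O*; (2,1)=-1→XXO/XOX/.OO
ply 4: XXO/XOX/O.O is terminal -1 (X); from XXO/..X/..O depth 5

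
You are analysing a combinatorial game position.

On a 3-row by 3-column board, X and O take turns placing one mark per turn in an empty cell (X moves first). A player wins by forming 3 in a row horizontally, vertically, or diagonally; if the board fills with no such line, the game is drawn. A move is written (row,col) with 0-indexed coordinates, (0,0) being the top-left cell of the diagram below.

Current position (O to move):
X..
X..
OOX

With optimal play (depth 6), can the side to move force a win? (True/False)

O winning at [X../X../OOX]: True

[X../X../OOX] O move#1: (0,1):-1/XO./X../OOX, (0,2):-1/X.O/X../OOX, (1,1):+1/X../XO./OOX*, (1,2):-1/X../X.O/OOX
[X../XO./OOX] X move#2: (0,1):-1/XX./XO./OOX*, (0,2):-1/X.X/XO./OOX, (1,2):-1/X../XOX/OOX
[XX./XO./OOX] O move#3: (0,2):+1/XXO/XO./OOX*, (1,2):-1/XX./XOO/OOX
[XXO/XO./OOX] end (terminal -1, X#4); searched X../X../OOX to 6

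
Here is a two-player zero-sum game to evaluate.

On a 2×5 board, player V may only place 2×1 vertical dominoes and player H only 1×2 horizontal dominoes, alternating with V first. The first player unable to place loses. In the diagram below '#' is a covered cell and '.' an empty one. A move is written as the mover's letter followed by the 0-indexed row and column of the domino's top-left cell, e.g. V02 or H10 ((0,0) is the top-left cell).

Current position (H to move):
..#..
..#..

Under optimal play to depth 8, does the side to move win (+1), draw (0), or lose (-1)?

ply 1, H at ..#../..#.. | H00=-1→###../..#..*; H03=-1→..###/..#..; H10=-1→..#../###..; H13=-1→..#../..###
ply 2, V at ###../..#.. | V03=+1→####./..##.*; V04=+1→###.#/..#.#
ply 3, H at ####./..##. | H10=-1→####./####.*
ply 4, V at ####./####. | V04=+1→#####/#####*
ply 5: #####/##### is terminal -1 (H); from ..#../..#.. depth 8

value(..#../..#.., H) = -1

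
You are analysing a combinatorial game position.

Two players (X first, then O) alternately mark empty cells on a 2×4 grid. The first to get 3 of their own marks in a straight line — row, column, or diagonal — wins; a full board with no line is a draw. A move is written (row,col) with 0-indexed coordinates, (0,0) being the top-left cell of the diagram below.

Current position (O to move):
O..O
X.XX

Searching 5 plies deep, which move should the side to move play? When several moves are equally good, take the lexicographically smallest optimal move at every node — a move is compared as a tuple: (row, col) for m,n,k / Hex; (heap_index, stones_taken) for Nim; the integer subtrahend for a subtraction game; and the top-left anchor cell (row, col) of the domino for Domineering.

O's best at [O..O/X.XX]: (1,1)

ply 1, O at O..O/X.XX | (0,1)=-1→OO.O/X.XX; (0,2)=-1→O.OO/X.XX; (1,1)=+0→O..O/XOXX*
ply 2, X at O..O/XOXX | (0,1)=+0→OX.O/XOXX*; (0,2)=+0→O.XO/XOXX
ply 3, O at OX.O/XOXX | (0,2)=+0→OXOO/XOXX*
ply 4: OXOO/XOXX is terminal +0 (X); from O..O/X.XX depth 5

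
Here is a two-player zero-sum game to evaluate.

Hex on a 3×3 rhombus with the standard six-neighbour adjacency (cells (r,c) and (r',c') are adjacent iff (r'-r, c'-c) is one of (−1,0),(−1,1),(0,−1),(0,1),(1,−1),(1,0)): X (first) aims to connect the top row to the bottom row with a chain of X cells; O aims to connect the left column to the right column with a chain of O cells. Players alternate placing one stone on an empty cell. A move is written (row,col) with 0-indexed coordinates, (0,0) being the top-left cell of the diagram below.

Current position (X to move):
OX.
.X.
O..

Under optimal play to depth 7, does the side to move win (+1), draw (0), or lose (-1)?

value(OX./.X./O.., X) = +1

p1 X@[OX./.X./O..]: (0,2)[OXX/.X./O..]-1 (1,0)[OX./XX./O..]-1 (1,2)[OX./.XX/O..]+1* (2,1)[OX./.X./OX.]+1 (2,2)[OX./.X./O.X]+1
p2 O@[OX./.XX/O..]: (0,2)[OXO/.XX/O..]-1* (1,0)[OX./OXX/O..]-1 (2,1)[OX./.XX/OO.]-1 (2,2)[OX./.XX/O.O]-1
p3 X@[OXO/.XX/O..]: (1,0)[OXO/XXX/O..]+1* (2,1)[OXO/.XX/OX.]+1 (2,2)[OXO/.XX/O.X]+1
p4 O@[OXO/XXX/O..]: (2,1)[OXO/XXX/OO.]-1* (2,2)[OXO/XXX/O.O]-1
p5 X@[OXO/XXX/OO.]: (2,2)[OXO/XXX/OOX]+1*
p6 O@[OXO/XXX/OOX] terminal -1; root [OX./.X./O..] d7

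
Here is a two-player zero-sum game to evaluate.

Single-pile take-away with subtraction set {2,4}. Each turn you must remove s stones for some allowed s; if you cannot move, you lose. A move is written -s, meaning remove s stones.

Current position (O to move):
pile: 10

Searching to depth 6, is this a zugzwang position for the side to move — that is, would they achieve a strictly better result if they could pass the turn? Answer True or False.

zugzwang(10, O) = False

[10] O move#1: -2:-1/8, -4:+1/6*
[6] X move#2: -2:-1/4*, -4:-1/2
[4] O move#3: -2:-1/2, -4:+1/0*
[0] end (terminal -1, X#4); searched 10 to 6
if O skipped the turn, X would face:
~ [10] X move#1: -2:-1/8, -4:+1/6*
~ [6] O move#2: -2:-1/4*, -4:-1/2
~ [4] X move#3: -2:-1/2, -4:+1/0*
~ [0] end (terminal -1, O#4); searched 10 to 6
compare (O): move=+1 vs pass=-1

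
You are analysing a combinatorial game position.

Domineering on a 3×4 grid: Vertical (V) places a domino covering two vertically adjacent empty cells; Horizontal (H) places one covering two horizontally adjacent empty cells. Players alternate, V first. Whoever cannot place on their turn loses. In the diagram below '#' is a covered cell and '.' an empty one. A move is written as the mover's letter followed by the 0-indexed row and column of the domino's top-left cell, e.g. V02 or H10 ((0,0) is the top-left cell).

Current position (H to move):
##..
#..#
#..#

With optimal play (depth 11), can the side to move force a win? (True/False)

H winning at [##../#..#/#..#]: True

p1 H@[##../#..#/#..#]: H02[####/#..#/#..#]-1 H11[##../####/#..#]+1* H21[##../#..#/####]-1
p2 V@[##../####/#..#] terminal -1; root [##../#..#/#..#] d11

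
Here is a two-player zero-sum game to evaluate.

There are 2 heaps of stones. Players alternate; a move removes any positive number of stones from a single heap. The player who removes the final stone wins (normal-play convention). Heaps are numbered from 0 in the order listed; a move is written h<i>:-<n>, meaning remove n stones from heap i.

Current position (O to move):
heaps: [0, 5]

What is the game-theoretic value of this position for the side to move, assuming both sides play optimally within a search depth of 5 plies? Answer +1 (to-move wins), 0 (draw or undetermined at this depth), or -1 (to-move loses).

value((0,5), O) = +1

p1 O@[(0,5)]: h1:-1[(0,4)]-1 h1:-2[(0,3)]-1 h1:-3[(0,2)]-1 h1:-4[(0,1)]-1 h1:-5[(0,0)]+1*
p2 X@[(0,0)] terminal -1; root [(0,5)] d5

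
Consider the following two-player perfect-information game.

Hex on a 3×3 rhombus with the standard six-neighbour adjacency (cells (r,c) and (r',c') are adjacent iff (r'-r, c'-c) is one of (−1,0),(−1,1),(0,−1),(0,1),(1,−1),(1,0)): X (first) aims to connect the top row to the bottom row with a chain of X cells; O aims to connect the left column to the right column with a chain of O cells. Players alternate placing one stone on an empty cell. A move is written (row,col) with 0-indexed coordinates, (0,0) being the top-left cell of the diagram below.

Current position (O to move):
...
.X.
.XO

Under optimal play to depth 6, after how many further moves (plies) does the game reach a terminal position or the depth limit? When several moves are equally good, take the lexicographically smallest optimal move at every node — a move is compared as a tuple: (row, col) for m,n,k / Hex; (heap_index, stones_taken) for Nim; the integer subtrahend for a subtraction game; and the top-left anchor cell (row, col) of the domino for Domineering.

PV length from [.../.X./.XO]: 2 plies

p1 O@[.../.X./.XO]: (0,0)[O../.X./.XO]-1* (0,1)[.O./.X./.XO]-1 (0,2)[..O/.X./.XO]-1 (1,0)[.../OX./.XO]-1 (1,2)[.../.XO/.XO]-1 (2,0)[.../.X./OXO]-1
p2 X@[O../.X./.XO]: (0,1)[OX./.X./.XO]+1* (0,2)[O.X/.X./.XO]+1 (1,0)[O../XX./.XO]+1 (1,2)[O../.XX/.XO]+1 (2,0)[O../.X./XXO]+1
p3 O@[OX./.X./.XO] terminal -1; root [.../.X./.XO] d6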